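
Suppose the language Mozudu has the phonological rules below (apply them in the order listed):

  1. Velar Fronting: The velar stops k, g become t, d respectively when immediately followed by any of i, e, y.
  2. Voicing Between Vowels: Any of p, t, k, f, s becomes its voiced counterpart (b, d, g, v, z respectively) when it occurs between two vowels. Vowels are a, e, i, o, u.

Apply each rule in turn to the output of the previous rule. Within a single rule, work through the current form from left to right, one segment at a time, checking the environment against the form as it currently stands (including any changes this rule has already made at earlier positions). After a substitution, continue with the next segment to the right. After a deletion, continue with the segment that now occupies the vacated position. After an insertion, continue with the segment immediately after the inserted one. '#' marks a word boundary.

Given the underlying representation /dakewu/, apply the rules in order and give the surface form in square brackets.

1 Velar Fronting: [dakewu] → [datewu]
2 Voicing Between Vowels: [datewu] → [dadewu]

[dadewu]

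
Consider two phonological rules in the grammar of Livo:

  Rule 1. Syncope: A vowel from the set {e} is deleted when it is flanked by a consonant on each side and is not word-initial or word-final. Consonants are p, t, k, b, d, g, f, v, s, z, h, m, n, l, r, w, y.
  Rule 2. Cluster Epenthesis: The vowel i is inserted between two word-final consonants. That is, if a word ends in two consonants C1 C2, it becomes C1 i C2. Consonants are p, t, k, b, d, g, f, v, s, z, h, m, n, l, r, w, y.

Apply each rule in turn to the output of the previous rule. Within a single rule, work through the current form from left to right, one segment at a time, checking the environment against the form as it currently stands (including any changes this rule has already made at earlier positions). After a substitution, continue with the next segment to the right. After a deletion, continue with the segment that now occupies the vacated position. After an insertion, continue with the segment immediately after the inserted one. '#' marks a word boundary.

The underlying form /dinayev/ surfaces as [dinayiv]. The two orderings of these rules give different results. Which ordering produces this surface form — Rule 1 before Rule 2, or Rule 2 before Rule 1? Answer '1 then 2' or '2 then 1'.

Order 1 then 2:
  1 Syncope: [dinayev] → [dinayv]
  2 Cluster Epenthesis: [dinayv] → [dinayiv]
  result: [dinayiv]
Order 2 then 1:
  2 Cluster Epenthesis: no change — [dinayev]
  1 Syncope: [dinayev] → [dinayv]
  result: [dinayv]

1 then 2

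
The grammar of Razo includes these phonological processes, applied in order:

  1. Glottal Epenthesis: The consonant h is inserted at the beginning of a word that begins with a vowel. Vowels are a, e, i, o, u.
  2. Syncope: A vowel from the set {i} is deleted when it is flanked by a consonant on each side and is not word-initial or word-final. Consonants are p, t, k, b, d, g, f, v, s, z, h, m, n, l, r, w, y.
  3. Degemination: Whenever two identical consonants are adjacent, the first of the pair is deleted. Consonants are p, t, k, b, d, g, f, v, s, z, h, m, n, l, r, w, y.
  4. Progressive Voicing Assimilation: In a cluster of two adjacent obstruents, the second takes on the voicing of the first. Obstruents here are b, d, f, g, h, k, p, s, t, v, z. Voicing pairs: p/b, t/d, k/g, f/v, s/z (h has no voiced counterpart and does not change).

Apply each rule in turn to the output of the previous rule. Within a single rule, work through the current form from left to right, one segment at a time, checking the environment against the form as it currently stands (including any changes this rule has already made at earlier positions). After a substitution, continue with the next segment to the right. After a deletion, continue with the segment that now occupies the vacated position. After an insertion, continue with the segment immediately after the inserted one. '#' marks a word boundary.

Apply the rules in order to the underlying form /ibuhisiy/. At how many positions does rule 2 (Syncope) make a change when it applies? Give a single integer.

1 Glottal Epenthesis: [ibuhisiy] → [hibuhisiy]
2 Syncope: [hibuhisiy] → [hbuhsy]
3 Degemination: no change — [hbuhsy]
4 Progressive Voicing Assimilation: [hbuhsy] → [hpuhsy]
Rule 2 changed 3 position(s).

3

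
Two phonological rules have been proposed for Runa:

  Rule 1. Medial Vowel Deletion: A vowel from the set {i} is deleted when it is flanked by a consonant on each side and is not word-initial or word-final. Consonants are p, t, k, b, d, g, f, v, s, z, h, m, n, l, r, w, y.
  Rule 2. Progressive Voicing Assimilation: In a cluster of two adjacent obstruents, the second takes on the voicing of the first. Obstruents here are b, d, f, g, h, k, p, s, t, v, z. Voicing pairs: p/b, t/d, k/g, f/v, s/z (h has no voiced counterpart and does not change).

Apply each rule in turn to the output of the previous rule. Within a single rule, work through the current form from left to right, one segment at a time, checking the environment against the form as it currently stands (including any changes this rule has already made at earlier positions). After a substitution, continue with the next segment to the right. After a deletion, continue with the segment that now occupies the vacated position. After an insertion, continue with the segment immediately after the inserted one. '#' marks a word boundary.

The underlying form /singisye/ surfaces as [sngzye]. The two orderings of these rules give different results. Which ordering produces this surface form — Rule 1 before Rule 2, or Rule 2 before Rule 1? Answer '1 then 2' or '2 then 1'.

1 then 2

Order 1 then 2:
  1 Medial Vowel Deletion: [singisye] → [sngsye]
  2 Progressive Voicing Assimilation: [sngsye] → [sngzye]
  result: [sngzye]
Order 2 then 1:
  2 Progressive Voicing Assimilation: no change — [singisye]
  1 Medial Vowel Deletion: [singisye] → [sngsye]
  result: [sngsye]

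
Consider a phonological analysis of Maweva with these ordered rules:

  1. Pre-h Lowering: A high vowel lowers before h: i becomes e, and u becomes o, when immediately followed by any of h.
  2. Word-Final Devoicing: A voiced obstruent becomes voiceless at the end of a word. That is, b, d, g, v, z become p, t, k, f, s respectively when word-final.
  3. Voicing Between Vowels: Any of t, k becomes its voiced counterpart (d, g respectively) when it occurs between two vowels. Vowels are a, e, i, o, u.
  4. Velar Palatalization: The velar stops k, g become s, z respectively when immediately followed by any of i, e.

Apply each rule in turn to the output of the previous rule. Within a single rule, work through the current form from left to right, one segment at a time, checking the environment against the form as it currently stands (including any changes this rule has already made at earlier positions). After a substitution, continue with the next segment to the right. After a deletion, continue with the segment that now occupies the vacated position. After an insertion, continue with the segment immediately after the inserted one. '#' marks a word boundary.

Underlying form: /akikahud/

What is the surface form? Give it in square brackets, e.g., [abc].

[azigahut]

1 Pre-h Lowering: no change — [akikahud]
2 Word-Final Devoicing: [akikahud] → [akikahut]
3 Voicing Between Vowels: [akikahut] → [agigahut]
4 Velar Palatalization: [agigahut] → [azigahut]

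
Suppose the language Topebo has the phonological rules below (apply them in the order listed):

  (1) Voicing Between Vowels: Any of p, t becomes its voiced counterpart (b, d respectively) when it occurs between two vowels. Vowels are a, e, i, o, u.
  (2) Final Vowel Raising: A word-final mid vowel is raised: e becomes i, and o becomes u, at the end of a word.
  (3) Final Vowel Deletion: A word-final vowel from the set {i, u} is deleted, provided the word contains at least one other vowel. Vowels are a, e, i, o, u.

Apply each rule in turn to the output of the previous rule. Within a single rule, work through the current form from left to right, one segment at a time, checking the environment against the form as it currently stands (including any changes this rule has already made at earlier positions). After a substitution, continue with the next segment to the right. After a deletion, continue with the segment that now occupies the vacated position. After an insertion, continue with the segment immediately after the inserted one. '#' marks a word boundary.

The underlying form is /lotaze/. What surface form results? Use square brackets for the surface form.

(1) Voicing Between Vowels: [lotaze] → [lodaze]
(2) Final Vowel Raising: [lodaze] → [lodazi]
(3) Final Vowel Deletion: [lodazi] → [lodaz]

[lodaz]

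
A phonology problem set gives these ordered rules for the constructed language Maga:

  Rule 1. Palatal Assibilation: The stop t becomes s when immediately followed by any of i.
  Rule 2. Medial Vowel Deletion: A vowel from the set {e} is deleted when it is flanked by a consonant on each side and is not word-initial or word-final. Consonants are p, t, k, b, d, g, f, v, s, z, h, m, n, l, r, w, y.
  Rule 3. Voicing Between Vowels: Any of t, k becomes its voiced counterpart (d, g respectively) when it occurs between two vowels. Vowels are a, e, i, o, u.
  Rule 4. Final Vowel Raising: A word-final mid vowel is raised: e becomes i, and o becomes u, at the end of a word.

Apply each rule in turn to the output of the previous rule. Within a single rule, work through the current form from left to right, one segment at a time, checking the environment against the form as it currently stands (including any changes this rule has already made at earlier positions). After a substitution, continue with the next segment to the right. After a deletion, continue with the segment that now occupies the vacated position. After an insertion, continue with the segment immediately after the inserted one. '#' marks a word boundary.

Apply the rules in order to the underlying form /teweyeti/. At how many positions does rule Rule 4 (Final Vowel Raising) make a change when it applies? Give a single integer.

Rule 1 Palatal Assibilation: [teweyeti] → [teweyesi]
Rule 2 Medial Vowel Deletion: [teweyesi] → [twysi]
Rule 3 Voicing Between Vowels: no change — [twysi]
Rule 4 Final Vowel Raising: no change — [twysi]
Rule Rule 4 changed 0 position(s).

0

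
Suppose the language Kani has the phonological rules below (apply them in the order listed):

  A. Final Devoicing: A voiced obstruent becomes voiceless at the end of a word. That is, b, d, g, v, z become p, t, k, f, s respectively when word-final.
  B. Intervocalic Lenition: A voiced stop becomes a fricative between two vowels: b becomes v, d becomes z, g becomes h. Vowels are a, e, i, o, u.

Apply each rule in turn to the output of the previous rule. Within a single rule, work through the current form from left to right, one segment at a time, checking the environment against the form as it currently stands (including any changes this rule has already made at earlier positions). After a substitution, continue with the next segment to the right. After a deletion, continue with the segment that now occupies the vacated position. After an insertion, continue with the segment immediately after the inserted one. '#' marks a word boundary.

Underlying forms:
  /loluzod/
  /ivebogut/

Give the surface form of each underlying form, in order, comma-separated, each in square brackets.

[loluzot], [ivevohut]

/loluzod/:
  A Final Devoicing: [loluzod] → [loluzot]
  B Intervocalic Lenition: no change — [loluzot]
/ivebogut/:
  A Final Devoicing: no change — [ivebogut]
  B Intervocalic Lenition: [ivebogut] → [ivevohut]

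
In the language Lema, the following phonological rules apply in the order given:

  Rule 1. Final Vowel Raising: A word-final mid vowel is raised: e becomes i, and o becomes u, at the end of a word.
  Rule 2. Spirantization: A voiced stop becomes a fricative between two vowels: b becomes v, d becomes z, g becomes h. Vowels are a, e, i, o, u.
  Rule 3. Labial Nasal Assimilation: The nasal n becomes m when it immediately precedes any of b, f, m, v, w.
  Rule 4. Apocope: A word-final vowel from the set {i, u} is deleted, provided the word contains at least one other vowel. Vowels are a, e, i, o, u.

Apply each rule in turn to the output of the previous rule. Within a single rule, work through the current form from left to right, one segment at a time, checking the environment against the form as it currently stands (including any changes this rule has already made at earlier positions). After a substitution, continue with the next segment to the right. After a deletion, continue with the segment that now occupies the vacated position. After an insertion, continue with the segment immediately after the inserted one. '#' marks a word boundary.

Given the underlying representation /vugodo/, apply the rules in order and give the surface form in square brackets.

Rule 1 Final Vowel Raising: [vugodo] → [vugodu]
Rule 2 Spirantization: [vugodu] → [vuhozu]
Rule 3 Labial Nasal Assimilation: no change — [vuhozu]
Rule 4 Apocope: [vuhozu] → [vuhoz]

[vuhoz]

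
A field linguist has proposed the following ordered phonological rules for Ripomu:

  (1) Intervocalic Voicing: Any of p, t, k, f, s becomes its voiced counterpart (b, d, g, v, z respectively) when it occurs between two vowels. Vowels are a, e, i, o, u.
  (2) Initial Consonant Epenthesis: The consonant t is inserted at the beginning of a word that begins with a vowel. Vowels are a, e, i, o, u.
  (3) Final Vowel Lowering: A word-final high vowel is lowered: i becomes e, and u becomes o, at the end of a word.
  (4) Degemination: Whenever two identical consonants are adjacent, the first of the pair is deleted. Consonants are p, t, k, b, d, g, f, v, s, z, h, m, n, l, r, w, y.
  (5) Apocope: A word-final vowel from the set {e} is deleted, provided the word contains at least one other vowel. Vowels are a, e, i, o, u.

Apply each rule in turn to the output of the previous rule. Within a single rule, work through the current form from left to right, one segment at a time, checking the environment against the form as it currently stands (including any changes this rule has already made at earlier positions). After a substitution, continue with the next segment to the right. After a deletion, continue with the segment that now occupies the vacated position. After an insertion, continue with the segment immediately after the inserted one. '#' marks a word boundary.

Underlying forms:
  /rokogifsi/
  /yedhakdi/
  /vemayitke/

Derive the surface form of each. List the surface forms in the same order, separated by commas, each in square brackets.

/rokogifsi/:
  (1) Intervocalic Voicing: [rokogifsi] → [rogogifsi]
  (2) Initial Consonant Epenthesis: no change — [rogogifsi]
  (3) Final Vowel Lowering: [rogogifsi] → [rogogifse]
  (4) Degemination: no change — [rogogifse]
  (5) Apocope: [rogogifse] → [rogogifs]
/yedhakdi/:
  (1) Intervocalic Voicing: no change — [yedhakdi]
  (2) Initial Consonant Epenthesis: no change — [yedhakdi]
  (3) Final Vowel Lowering: [yedhakdi] → [yedhakde]
  (4) Degemination: no change — [yedhakde]
  (5) Apocope: [yedhakde] → [yedhakd]
/vemayitke/:
  (1) Intervocalic Voicing: no change — [vemayitke]
  (2) Initial Consonant Epenthesis: no change — [vemayitke]
  (3) Final Vowel Lowering: no change — [vemayitke]
  (4) Degemination: no change — [vemayitke]
  (5) Apocope: [vemayitke] → [vemayitk]

[rogogifs], [yedhakd], [vemayitk]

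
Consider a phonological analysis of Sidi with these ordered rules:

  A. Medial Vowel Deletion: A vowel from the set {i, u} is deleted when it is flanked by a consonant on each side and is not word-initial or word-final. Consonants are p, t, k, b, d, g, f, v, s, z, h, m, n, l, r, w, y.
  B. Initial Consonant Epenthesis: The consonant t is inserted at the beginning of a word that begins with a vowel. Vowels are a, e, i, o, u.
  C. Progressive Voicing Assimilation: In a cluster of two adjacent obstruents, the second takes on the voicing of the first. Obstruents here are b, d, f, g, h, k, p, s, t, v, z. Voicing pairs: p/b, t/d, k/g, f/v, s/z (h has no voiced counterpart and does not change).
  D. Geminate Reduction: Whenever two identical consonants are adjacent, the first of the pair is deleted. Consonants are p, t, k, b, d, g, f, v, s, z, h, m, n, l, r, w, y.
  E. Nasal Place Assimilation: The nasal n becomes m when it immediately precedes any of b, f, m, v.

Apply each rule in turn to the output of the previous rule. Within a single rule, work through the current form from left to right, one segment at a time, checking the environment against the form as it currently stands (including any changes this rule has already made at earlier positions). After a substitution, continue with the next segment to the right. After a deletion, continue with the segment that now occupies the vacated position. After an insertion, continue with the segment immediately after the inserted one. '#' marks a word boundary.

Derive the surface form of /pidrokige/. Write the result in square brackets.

[ptroke]

A Medial Vowel Deletion: [pidrokige] → [pdrokge]
B Initial Consonant Epenthesis: no change — [pdrokge]
C Progressive Voicing Assimilation: [pdrokge] → [ptrokke]
D Geminate Reduction: [ptrokke] → [ptroke]
E Nasal Place Assimilation: no change — [ptroke]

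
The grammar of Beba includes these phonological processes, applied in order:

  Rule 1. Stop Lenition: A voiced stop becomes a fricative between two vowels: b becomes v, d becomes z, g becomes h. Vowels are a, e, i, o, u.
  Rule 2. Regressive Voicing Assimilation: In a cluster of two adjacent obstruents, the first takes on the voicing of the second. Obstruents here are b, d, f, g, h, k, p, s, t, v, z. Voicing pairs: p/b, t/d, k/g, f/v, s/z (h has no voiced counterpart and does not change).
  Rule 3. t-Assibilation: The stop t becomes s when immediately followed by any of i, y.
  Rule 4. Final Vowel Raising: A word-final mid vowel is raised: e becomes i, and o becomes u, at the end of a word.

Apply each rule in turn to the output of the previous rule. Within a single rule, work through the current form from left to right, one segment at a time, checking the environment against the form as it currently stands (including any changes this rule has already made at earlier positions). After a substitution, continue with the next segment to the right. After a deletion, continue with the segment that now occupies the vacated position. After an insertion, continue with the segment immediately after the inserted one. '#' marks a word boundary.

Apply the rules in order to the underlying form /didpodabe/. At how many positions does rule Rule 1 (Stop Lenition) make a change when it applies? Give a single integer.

2

Rule 1 Stop Lenition: [didpodabe] → [didpozave]
Rule 2 Regressive Voicing Assimilation: [didpozave] → [ditpozave]
Rule 3 t-Assibilation: no change — [ditpozave]
Rule 4 Final Vowel Raising: [ditpozave] → [ditpozavi]
Rule Rule 1 changed 2 position(s).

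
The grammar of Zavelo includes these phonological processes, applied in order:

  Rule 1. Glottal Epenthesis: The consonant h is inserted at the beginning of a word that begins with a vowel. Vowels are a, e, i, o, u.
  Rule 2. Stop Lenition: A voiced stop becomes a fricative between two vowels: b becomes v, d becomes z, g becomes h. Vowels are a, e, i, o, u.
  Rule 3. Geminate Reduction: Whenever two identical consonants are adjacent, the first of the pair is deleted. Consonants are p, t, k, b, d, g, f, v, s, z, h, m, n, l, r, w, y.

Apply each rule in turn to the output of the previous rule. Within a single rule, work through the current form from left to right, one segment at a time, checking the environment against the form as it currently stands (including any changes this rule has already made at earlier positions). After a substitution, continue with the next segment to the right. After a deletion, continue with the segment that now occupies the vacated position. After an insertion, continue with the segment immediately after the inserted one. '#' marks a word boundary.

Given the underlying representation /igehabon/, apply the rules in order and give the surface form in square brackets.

[hihehavon]

Rule 1 Glottal Epenthesis: [igehabon] → [higehabon]
Rule 2 Stop Lenition: [higehabon] → [hihehavon]
Rule 3 Geminate Reduction: no change — [hihehavon]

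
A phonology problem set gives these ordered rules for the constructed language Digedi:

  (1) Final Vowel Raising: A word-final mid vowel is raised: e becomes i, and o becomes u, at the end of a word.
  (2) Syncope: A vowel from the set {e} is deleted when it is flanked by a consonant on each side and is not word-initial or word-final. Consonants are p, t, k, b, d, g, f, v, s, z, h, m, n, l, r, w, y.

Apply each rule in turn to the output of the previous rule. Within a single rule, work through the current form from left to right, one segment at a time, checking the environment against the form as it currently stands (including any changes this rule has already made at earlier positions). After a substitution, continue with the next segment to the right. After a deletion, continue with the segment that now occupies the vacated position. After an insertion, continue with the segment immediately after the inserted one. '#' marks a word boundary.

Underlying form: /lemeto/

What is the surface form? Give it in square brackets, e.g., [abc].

(1) Final Vowel Raising: [lemeto] → [lemetu]
(2) Syncope: [lemetu] → [lmtu]

[lmtu]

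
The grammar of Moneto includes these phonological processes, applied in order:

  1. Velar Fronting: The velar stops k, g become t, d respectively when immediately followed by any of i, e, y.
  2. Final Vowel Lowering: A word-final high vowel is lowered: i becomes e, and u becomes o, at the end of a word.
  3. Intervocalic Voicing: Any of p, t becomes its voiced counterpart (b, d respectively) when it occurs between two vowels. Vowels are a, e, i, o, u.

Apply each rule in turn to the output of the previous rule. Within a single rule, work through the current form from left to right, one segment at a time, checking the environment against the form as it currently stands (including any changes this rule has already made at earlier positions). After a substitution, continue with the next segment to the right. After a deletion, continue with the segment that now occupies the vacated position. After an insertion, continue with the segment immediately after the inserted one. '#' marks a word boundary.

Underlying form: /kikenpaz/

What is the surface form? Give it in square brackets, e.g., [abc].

[tidenpaz]

1 Velar Fronting: [kikenpaz] → [titenpaz]
2 Final Vowel Lowering: no change — [titenpaz]
3 Intervocalic Voicing: [titenpaz] → [tidenpaz]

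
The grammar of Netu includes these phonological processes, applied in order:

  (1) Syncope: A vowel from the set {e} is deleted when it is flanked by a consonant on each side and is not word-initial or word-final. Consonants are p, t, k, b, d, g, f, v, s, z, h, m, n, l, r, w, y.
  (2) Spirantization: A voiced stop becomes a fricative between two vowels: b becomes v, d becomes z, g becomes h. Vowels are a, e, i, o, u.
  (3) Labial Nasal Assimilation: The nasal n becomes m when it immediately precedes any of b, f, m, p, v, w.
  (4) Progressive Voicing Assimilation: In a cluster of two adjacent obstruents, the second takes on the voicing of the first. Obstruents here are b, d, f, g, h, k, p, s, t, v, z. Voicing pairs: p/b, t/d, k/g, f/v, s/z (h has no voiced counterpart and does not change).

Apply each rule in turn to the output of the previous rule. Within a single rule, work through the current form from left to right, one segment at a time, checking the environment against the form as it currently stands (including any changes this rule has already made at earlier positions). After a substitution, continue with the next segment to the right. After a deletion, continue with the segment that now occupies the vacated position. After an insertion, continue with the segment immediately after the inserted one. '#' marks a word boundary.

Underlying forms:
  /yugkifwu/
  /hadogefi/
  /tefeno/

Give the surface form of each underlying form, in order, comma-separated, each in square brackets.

[yuggifwu], [hazogvi], [tfno]

/yugkifwu/:
  (1) Syncope: no change — [yugkifwu]
  (2) Spirantization: no change — [yugkifwu]
  (3) Labial Nasal Assimilation: no change — [yugkifwu]
  (4) Progressive Voicing Assimilation: [yugkifwu] → [yuggifwu]
/hadogefi/:
  (1) Syncope: [hadogefi] → [hadogfi]
  (2) Spirantization: [hadogfi] → [hazogfi]
  (3) Labial Nasal Assimilation: no change — [hazogfi]
  (4) Progressive Voicing Assimilation: [hazogfi] → [hazogvi]
/tefeno/:
  (1) Syncope: [tefeno] → [tfno]
  (2) Spirantization: no change — [tfno]
  (3) Labial Nasal Assimilation: no change — [tfno]
  (4) Progressive Voicing Assimilation: no change — [tfno]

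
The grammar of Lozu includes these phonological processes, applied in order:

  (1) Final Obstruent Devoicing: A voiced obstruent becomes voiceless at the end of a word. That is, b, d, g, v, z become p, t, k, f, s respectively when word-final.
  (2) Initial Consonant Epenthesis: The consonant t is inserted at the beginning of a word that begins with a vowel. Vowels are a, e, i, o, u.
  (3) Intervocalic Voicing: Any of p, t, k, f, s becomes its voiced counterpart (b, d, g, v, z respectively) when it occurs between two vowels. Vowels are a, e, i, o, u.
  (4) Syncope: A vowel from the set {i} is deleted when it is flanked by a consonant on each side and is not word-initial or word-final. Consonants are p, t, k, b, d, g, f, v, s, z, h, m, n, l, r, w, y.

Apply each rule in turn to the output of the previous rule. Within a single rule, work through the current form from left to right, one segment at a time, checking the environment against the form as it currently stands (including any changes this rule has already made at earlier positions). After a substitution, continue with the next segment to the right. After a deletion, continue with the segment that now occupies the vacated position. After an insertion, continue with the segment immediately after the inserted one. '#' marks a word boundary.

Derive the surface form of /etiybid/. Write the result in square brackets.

(1) Final Obstruent Devoicing: [etiybid] → [etiybit]
(2) Initial Consonant Epenthesis: [etiybit] → [tetiybit]
(3) Intervocalic Voicing: [tetiybit] → [tediybit]
(4) Syncope: [tediybit] → [tedybt]

[tedybt]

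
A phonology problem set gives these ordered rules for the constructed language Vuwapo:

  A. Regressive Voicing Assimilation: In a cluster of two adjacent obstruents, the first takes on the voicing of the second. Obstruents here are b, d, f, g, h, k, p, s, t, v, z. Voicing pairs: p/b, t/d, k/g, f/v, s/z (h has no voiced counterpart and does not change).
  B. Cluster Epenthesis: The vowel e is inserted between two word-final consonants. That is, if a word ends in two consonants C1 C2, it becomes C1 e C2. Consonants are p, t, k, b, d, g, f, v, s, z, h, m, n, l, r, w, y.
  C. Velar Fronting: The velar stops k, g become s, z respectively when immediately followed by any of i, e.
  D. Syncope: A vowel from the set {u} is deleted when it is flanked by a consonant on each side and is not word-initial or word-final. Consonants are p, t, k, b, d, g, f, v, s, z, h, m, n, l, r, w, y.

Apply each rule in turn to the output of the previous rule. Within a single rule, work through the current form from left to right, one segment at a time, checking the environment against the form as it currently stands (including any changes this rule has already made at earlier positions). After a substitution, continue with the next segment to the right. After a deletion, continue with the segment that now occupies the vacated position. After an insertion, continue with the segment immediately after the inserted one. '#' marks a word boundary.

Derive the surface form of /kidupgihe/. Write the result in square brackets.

A Regressive Voicing Assimilation: [kidupgihe] → [kidubgihe]
B Cluster Epenthesis: no change — [kidubgihe]
C Velar Fronting: [kidubgihe] → [sidubzihe]
D Syncope: [sidubzihe] → [sidbzihe]

[sidbzihe]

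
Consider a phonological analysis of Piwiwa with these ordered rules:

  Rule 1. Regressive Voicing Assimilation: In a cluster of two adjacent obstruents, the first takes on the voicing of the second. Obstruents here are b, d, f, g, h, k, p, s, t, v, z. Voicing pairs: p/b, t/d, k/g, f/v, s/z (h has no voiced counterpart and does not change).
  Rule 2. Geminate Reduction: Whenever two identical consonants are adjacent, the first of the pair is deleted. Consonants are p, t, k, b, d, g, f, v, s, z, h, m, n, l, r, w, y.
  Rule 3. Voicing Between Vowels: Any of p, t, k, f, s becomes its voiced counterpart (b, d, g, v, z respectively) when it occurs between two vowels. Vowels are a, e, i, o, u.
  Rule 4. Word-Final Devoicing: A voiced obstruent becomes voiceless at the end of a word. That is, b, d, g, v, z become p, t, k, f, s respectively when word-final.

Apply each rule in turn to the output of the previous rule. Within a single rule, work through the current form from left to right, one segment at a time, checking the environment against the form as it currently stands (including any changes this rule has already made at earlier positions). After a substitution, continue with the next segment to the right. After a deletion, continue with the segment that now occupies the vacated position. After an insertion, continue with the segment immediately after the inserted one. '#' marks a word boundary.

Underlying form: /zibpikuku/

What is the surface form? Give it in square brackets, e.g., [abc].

Rule 1 Regressive Voicing Assimilation: [zibpikuku] → [zippikuku]
Rule 2 Geminate Reduction: [zippikuku] → [zipikuku]
Rule 3 Voicing Between Vowels: [zipikuku] → [zibigugu]
Rule 4 Word-Final Devoicing: no change — [zibigugu]

[zibigugu]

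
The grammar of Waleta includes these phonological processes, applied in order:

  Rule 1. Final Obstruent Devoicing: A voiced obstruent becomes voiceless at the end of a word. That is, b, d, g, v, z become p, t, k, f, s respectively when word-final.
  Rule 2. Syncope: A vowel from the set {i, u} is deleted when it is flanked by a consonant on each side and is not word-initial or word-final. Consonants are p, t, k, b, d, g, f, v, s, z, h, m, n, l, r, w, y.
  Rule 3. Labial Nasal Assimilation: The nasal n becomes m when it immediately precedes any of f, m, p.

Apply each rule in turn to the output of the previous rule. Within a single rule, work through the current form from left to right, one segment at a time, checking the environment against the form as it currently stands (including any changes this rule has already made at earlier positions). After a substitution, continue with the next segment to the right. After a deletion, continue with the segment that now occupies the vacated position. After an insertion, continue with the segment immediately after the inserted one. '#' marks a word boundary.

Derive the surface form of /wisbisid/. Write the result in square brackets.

Rule 1 Final Obstruent Devoicing: [wisbisid] → [wisbisit]
Rule 2 Syncope: [wisbisit] → [wsbst]
Rule 3 Labial Nasal Assimilation: no change — [wsbst]

[wsbst]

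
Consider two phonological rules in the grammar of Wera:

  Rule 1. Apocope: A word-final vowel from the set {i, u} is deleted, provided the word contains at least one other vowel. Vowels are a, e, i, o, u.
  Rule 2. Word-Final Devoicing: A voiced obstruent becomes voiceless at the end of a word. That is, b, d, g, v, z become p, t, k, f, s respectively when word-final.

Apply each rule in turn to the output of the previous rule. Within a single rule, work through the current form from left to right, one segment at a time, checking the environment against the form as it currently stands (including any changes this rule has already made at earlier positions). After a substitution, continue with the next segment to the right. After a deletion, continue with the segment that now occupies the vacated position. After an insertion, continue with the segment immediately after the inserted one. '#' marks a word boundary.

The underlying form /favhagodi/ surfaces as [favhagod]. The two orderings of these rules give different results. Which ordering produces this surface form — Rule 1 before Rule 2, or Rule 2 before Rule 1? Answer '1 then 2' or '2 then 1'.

2 then 1

Order 1 then 2:
  1 Apocope: [favhagodi] → [favhagod]
  2 Word-Final Devoicing: [favhagod] → [favhagot]
  result: [favhagot]
Order 2 then 1:
  2 Word-Final Devoicing: no change — [favhagodi]
  1 Apocope: [favhagodi] → [favhagod]
  result: [favhagod]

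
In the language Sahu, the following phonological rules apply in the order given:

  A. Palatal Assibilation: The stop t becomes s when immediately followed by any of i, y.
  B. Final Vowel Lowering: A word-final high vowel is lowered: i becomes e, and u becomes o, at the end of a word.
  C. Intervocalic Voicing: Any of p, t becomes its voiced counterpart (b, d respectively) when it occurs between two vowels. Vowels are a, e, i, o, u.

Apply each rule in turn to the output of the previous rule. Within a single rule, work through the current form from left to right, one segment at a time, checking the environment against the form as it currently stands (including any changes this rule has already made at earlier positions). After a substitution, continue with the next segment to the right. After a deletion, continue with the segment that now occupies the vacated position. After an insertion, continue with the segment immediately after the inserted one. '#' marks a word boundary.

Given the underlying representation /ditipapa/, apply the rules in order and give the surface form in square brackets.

[disibaba]

A Palatal Assibilation: [ditipapa] → [disipapa]
B Final Vowel Lowering: no change — [disipapa]
C Intervocalic Voicing: [disipapa] → [disibaba]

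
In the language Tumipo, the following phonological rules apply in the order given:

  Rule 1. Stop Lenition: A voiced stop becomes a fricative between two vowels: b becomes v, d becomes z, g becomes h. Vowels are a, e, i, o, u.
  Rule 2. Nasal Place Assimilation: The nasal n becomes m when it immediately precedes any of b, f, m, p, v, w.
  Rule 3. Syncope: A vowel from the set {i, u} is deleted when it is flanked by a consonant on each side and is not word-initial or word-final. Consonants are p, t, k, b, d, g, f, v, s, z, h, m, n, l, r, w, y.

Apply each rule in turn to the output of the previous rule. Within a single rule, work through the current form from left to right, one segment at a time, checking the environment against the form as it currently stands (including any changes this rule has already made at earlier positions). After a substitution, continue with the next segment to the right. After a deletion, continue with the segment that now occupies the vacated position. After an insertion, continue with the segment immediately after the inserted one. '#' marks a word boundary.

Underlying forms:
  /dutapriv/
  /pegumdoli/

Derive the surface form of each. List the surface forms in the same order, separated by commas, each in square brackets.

/dutapriv/:
  Rule 1 Stop Lenition: no change — [dutapriv]
  Rule 2 Nasal Place Assimilation: no change — [dutapriv]
  Rule 3 Syncope: [dutapriv] → [dtaprv]
/pegumdoli/:
  Rule 1 Stop Lenition: [pegumdoli] → [pehumdoli]
  Rule 2 Nasal Place Assimilation: no change — [pehumdoli]
  Rule 3 Syncope: [pehumdoli] → [pehmdoli]

[dtaprv], [pehmdoli]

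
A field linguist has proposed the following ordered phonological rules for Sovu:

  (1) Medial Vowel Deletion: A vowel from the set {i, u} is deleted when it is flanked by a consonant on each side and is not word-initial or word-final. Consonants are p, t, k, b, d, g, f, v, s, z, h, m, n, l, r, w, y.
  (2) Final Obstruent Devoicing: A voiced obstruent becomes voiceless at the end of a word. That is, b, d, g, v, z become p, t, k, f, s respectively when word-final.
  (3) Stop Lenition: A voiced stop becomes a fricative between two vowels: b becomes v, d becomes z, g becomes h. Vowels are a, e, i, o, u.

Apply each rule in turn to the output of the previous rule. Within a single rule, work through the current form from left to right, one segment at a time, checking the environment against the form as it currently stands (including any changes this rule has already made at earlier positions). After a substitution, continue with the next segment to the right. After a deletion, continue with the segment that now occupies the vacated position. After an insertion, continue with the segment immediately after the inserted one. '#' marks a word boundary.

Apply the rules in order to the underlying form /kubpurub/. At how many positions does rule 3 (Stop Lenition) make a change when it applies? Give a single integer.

0

(1) Medial Vowel Deletion: [kubpurub] → [kbprb]
(2) Final Obstruent Devoicing: [kbprb] → [kbprp]
(3) Stop Lenition: no change — [kbprp]
Rule 3 changed 0 position(s).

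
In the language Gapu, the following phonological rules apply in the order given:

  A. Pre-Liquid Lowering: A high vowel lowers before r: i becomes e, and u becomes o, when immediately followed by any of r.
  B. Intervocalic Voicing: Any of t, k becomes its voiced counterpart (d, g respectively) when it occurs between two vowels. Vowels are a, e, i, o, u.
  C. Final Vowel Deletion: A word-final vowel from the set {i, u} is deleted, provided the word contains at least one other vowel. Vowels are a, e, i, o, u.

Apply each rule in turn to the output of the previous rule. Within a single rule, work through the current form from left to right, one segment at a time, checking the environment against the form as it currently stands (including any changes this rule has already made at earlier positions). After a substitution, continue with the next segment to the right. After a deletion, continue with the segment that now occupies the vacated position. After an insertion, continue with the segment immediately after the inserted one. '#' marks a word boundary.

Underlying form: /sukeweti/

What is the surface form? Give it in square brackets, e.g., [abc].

A Pre-Liquid Lowering: no change — [sukeweti]
B Intervocalic Voicing: [sukeweti] → [sugewedi]
C Final Vowel Deletion: [sugewedi] → [sugewed]

[sugewed]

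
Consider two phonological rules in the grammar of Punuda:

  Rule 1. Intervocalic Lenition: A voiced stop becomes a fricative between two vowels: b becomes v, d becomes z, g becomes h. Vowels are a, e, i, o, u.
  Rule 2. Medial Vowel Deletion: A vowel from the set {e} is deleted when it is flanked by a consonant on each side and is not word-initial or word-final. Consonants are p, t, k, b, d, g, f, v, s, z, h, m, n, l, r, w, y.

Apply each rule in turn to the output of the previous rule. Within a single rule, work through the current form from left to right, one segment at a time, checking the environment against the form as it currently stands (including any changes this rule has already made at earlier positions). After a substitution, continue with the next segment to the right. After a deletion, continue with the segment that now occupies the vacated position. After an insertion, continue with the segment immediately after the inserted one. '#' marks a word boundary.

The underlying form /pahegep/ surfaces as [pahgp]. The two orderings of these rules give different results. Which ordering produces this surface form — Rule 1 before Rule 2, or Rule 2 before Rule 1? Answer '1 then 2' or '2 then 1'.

Order 1 then 2:
  1 Intervocalic Lenition: [pahegep] → [pahehep]
  2 Medial Vowel Deletion: [pahehep] → [pahhp]
  result: [pahhp]
Order 2 then 1:
  2 Medial Vowel Deletion: [pahegep] → [pahgp]
  1 Intervocalic Lenition: no change — [pahgp]
  result: [pahgp]

2 then 1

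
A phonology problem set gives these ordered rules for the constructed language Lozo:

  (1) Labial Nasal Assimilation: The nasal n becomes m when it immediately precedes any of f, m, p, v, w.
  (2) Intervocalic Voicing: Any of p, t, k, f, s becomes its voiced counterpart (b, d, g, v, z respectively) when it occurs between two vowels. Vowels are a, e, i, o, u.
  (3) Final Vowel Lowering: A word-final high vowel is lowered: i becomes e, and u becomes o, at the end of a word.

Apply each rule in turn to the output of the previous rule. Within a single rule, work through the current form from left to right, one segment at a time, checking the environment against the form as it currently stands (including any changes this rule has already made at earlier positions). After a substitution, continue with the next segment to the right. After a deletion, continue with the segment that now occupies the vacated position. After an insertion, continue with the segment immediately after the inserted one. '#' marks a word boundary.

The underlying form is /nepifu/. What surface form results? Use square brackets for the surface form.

(1) Labial Nasal Assimilation: no change — [nepifu]
(2) Intervocalic Voicing: [nepifu] → [nebivu]
(3) Final Vowel Lowering: [nebivu] → [nebivo]

[nebivo]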